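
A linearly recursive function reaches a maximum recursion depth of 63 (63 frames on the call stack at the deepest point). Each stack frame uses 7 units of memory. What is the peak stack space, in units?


Maximum recursion depth = 63 frames
Memory per frame = 7 units
Total stack space = depth * frame_size
= 63 * 7 = 441


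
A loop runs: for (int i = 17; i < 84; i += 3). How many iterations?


Loop starts at i = 17, increments by 3, stops when i >= 84.
Number of iterations = ceil((84 - 17) / 3)
= ceil(67 / 3)
= 23


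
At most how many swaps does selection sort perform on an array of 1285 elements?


Each of the 1284 passes places one element in its final position.
Pass 1: swap minimum into position 0
Pass 2: swap minimum of remaining into position 1
...
Pass 1284: last two elements, one swap
Maximum swaps = 1285 - 1 = 1284


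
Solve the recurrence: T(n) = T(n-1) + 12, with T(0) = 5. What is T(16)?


Unrolling the recurrence:
T(16) = T(15) + 12
       = T(14) + 12 + 12
       = T(13) + 12*3
       ...
       = T(0) + 12*16
       = 5 + 192 = 197


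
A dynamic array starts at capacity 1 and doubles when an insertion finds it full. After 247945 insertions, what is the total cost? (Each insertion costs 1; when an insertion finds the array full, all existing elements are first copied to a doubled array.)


Insertion cost: 247945 (one per element)
Resizes occur just before inserting elements 2, 3, 5, 9, ...
Elements copied at each resize: 1 + 2 + 4 + 8 + 16 + 32 + 64 + 128 + 256 + 512 + 1024 + 2048 + 4096 + 8192 + 16384 + 32768 + 65536 + 131072
Sum of copies = 262143 (geometric series: 2^k - 1)
Total = 247945 + 262143 = 510088


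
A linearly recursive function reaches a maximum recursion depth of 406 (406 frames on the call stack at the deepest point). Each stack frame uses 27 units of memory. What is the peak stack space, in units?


Maximum recursion depth = 406 frames
Memory per frame = 27 units
Total stack space = depth * frame_size
= 406 * 27 = 10962


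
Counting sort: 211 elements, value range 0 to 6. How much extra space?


n = 211 (output array)
k = 7 (count array for 7 distinct values)
Extra space = 211 + 7 = 218


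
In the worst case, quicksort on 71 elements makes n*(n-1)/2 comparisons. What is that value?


Sum of comparisons per partition:
70 + 69 + ... + 1 + 0
= 71 * (71 - 1) / 2
= 71 * 70 / 2
= 2485


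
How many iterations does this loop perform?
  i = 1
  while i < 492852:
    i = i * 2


The loop variable doubles each iteration:
i = 1 -> 2 -> 4 -> 8 -> 16 -> 32 -> 64 -> 128 -> 256 -> 512 -> 1024 -> 2048 -> 4096 -> 8192 -> 16384 -> 32768 -> 65536 -> 131072 -> 262144 -> 524288 (stop, 524288 >= 492852)
Number of doublings = ceil(log2(492852)) = 19


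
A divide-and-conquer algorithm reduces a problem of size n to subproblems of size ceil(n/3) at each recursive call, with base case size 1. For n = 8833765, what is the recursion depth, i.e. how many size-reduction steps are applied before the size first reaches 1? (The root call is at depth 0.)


Each step divides the size by 3 (rounding up); after k steps the size is ceil(n/3^k), which equals 1 exactly when 3^k >= n.
So the depth is the smallest k with 3^k >= 8833765, i.e. ceil(log_3(8833765)).
3^14 = 4782969 < 8833765 <= 14348907 = 3^15
Recursion depth = 15


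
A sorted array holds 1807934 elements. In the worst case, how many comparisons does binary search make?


Halving sequence: 1807934 -> 903967 -> 451983 -> 225991 -> 112995 -> 56497 -> 28248 -> 14124 -> 7062 -> 3531 -> 1765 -> 882 -> 441 -> 220 -> 110 -> 55 -> 27 -> 13 -> 6 -> 3 -> 1
Number of halvings = 20
Max comparisons = 20 + 1 = 21


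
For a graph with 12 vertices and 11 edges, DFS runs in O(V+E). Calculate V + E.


A full DFS traversal visits each vertex once and examines each edge once.
V = 12
E = 11
Sum = 12 + 11 = 23


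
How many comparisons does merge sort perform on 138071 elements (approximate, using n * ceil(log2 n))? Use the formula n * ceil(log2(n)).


Recursion depth: ceil(log2(138071)) = 18
Each recursion level merges n = 138071 elements
Total = 138071 * 18 = 2485278


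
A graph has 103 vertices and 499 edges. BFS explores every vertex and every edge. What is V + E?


A full BFS traversal dequeues each vertex once and examines each edge once.
Vertex visits: 103
Edge visits: 499
V + E = 103 + 499 = 602


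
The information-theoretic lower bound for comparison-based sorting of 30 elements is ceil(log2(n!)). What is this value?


A binary decision tree of height h has at most 2^h leaves and needs at least n! of them, so h >= ceil(log2(n!)).
Compute 30! as a running product:
  x2 = 2, x3 = 6, x4 = 24, x5 = 120
  x6 = 720, x7 = 5040, x8 = 40320, x9 = 362880
  x10 = 3628800, x11 = 39916800, x12 = 479001600, x13 = 6227020800
  x14 = 87178291200, x15 = 1307674368000, x16 = 20922789888000, x17 = 355687428096000
  x18 = 6402373705728000, x19 = 121645100408832000, x20 = 2432902008176640000, x21 = 51090942171709440000
  x22 = 1124000727777607680000, x23 = 25852016738884976640000, x24 = 620448401733239439360000, x25 = 15511210043330985984000000
  x26 = 403291461126605635584000000, x27 = 10888869450418352160768000000, x28 = 304888344611713860501504000000, x29 = 8841761993739701954543616000000
  x30 = 265252859812191058636308480000000
30! = 265252859812191058636308480000000
Bracket between powers of 2:
  2^107 = 162259276829213363391578010288128 < 265252859812191058636308480000000 <= 324518553658426726783156020576256 = 2^108
So ceil(log2(30!)) = 108


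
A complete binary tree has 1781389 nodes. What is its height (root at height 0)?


In a complete binary tree, level k holds nodes 2^k .. 2^(k+1)-1 (1-indexed).
Height = floor(log2(n)) = floor(log2(1781389)) = 20
Check: 2^20 = 1048576 <= 1781389 < 2097152 = 2^21


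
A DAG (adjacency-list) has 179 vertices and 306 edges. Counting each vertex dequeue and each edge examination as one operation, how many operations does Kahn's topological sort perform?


V = 179 (vertex processing)
E = 306 (edge processing)
V + E = 179 + 306 = 485


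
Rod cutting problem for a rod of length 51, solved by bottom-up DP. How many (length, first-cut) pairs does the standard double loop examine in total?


For each subproblem length i = 1..51, the inner loop considers i possible first cuts.
Total = 1 + 2 + ... + 51
= 51*(51+1)/2
= 51*52/2 = 1326


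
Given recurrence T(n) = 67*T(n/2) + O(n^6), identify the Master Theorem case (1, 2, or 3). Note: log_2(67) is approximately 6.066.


Master Theorem parameters: a=67, b=2, c=6
log_b(a) = 6.066
Compare b^c with a: 2^6 = 64 < 67, so c < log_b(a).
Comparing c=6 vs log_b(a)=6.066:
6 < 6.066 => Case 1
Result: T(n) = O(n^(log_2 67)) ~ O(n^6.066)
Master Theorem case = 1


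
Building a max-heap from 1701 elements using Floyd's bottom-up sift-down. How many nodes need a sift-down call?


In a heap of 1701 elements (0-indexed array):
  Last element index: 1700
  Parent of last element: floor((1700 - 1) / 2) = 849
  Internal nodes: indices 0 to 849
  Count = floor(1701/2) = 850


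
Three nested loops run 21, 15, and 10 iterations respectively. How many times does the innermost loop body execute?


Loop 1 (outermost): 21 iterations
Loop 2 (middle): 15 iterations per outer
Loop 3 (innermost): 10 iterations per middle
Total = 21 * 15 * 10 = 3150


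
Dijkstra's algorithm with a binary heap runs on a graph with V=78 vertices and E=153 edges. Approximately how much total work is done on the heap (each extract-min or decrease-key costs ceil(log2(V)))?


Dijkstra with a binary heap: each vertex is extracted once, each edge may relax once.
Each heap operation costs O(log V).
V + E = 78 + 153 = 231
ceil(log2(78)) = 7 (since 2^6 = 64 < 78 <= 128 = 2^7)
Total heap work = (V+E) * ceil(log2(V)) = 231 * 7 = 1617


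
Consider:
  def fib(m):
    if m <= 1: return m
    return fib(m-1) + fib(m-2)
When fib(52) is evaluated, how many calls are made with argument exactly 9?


Let N(m) = number of times fib(m) is called while evaluating fib(52).
N(52) = 1 (the initial call).
N(51) = 1 (only fib(52) calls it).
For 1 <= m <= 50: fib(m) is called by fib(m+1) and fib(m+2), so
  N(m) = N(m+1) + N(m+2).
fib(0) is called only by fib(2), so N(0) = N(2).
Walk down from m=52:
  N(52)=1, N(51)=1, N(50)=2, N(49)=3, N(48)=5, N(47)=8, N(46)=13, N(45)=21, N(44)=34, N(43)=55, N(42)=89, N(41)=144, N(40)=233, N(39)=377, N(38)=610, N(37)=987, N(36)=1597, N(35)=2584, N(34)=4181, N(33)=6765, N(32)=10946, N(31)=17711, N(30)=28657, N(29)=46368, N(28)=75025, N(27)=121393, N(26)=196418, N(25)=317811, N(24)=514229, N(23)=832040, N(22)=1346269, N(21)=2178309, N(20)=3524578, N(19)=5702887, N(18)=9227465, N(17)=14930352, N(16)=24157817, N(15)=39088169, N(14)=63245986, N(13)=102334155, N(12)=165580141, N(11)=267914296, N(10)=433494437, N(9)=701408733
N(9) = 701408733


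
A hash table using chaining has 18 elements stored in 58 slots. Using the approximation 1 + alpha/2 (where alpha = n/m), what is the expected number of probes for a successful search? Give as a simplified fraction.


Load factor alpha = n/m = 18/58
Expected probes = 1 + alpha/2 = 1 + 18/(2*58)
= 1 + 18/116
= 116/116 + 18/116
= 134/116
Simplify: 67/58


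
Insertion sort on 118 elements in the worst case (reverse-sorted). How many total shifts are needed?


In the worst case (reverse-sorted), each element shifts past all previous:
  Element 1: 1 shifts
  Element 2: 2 shifts
  Element 3: 3 shifts
  Element 4: 4 shifts
  Element 5: 5 shifts
  ...
  Element 117: 117 shifts
Total = 1 + 2 + ... + 117
= 118*(118-1)/2 = 6903


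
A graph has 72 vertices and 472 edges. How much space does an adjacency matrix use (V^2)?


Adjacency matrix: V x V grid of entries
Space = V^2 = 72^2 = 72 * 72 = 5184


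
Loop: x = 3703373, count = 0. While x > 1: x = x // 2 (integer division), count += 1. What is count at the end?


The variable x halves each step:
x = 3703373 -> 1851686 -> 925843 -> 462921 -> 231460 -> 115730 -> 57865 -> 28932 -> 14466 -> 7233 -> 3616 -> 1808 -> 904 -> 452 -> 226 -> 113 -> 56 -> 28 -> 14 -> 7 -> 3 -> 1
Number of halvings = floor(log2(3703373)) = 21


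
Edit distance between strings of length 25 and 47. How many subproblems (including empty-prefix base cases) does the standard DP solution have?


The table includes base cases (empty prefixes).
Rows: (m+1) = 26
Columns: (n+1) = 48
Total = 26 * 48 = 1248


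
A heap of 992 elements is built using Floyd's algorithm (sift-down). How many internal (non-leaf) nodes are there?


Leaf nodes occupy roughly half the array.
Sift-down is called for each internal node, starting from the last one.
Internal nodes = floor(n/2) = floor(992/2) = 496


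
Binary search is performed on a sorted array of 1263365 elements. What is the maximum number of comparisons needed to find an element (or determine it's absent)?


Binary search halves the search space each comparison:
  Step 1: search space = 1263365 -> 631682
  Step 2: search space = 631682 -> 315841
  Step 3: search space = 315841 -> 157920
  Step 4: search space = 157920 -> 78960
  Step 5: search space = 78960 -> 39480
  Step 6: search space = 39480 -> 19740
  Step 7: search space = 19740 -> 9870
  Step 8: search space = 9870 -> 4935
  Step 9: search space = 4935 -> 2467
  Step 10: search space = 2467 -> 1233
  Step 11: search space = 1233 -> 616
  Step 12: search space = 616 -> 308
  Step 13: search space = 308 -> 154
  Step 14: search space = 154 -> 77
  Step 15: search space = 77 -> 38
  Step 16: search space = 38 -> 19
  Step 17: search space = 19 -> 9
  Step 18: search space = 9 -> 4
  Step 19: search space = 4 -> 2
  Step 20: search space = 2 -> 1
  Step 21: search space = 1 (final check)
Maximum comparisons = floor(log2(1263365)) + 1 = 20 + 1 = 21


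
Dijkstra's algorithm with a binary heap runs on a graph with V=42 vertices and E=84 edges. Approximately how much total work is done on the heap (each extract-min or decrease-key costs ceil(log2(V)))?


Dijkstra with a binary heap: each vertex is extracted once, each edge may relax once.
Each heap operation costs O(log V).
V + E = 42 + 84 = 126
ceil(log2(42)) = 6 (since 2^5 = 32 < 42 <= 64 = 2^6)
Total heap work = (V+E) * ceil(log2(V)) = 126 * 6 = 756


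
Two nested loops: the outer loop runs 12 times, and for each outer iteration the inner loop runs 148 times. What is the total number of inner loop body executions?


Outer loop: 12 iterations
Inner loop: 148 iterations per outer iteration
Total = 12 * 148 = 1776


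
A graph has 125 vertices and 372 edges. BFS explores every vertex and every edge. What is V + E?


A full BFS traversal dequeues each vertex once and examines each edge once.
Vertex visits: 125
Edge visits: 372
V + E = 125 + 372 = 497


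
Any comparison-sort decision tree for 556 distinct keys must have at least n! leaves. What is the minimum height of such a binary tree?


A binary decision tree of height h has at most 2^h leaves and needs at least n! of them, so h >= ceil(log2(n!)).
556! is far too large to multiply out, so use Stirling's series:
  ln(n!) ~ n ln n - n + (1/2) ln(2 pi n) + 1/(12n)  (error below 1/(360 n^3), negligible here)
  ln(556) = 6.3207683
  n ln n = 556 * 6.3207683 = 3514.3472
  (1/2) ln(2 pi * 556) = (1/2) ln(3493.4510) = 4.0793
  1/(12*556) = 0.0001
  ln(556!) ~ 3514.3472 - 556 + 4.0793 + 0.0001 = 2962.4266
Convert to base 2: log2(556!) = 2962.4266 / ln 2 = 2962.4266 / 0.69314718 = 4273.8782
ceil(4273.8782) = 4274


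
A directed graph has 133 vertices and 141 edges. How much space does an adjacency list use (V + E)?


Adjacency list: one list head per vertex + one entry per edge
Vertex heads: 133
Edge entries: 141
Total = 133 + 141 = 274


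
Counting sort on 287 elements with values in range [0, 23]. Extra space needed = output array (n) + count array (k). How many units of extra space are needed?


Output array size: 287 (to store sorted result)
Count array size: 24 (one slot per possible value, range 0 to 23)
Total extra space = 287 + 24 = 311


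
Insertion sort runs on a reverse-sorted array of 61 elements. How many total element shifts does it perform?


Sum of shifts = 1 + 2 + 3 + ... + 60
= 61 * 60 / 2
= 3660 / 2
= 1830


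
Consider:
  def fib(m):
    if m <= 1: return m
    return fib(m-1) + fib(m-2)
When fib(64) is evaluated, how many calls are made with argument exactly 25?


Let N(m) = number of times fib(m) is called while evaluating fib(64).
N(64) = 1 (the initial call).
N(63) = 1 (only fib(64) calls it).
For 1 <= m <= 62: fib(m) is called by fib(m+1) and fib(m+2), so
  N(m) = N(m+1) + N(m+2).
fib(0) is called only by fib(2), so N(0) = N(2).
Walk down from m=64:
  N(64)=1, N(63)=1, N(62)=2, N(61)=3, N(60)=5, N(59)=8, N(58)=13, N(57)=21, N(56)=34, N(55)=55, N(54)=89, N(53)=144, N(52)=233, N(51)=377, N(50)=610, N(49)=987, N(48)=1597, N(47)=2584, N(46)=4181, N(45)=6765, N(44)=10946, N(43)=17711, N(42)=28657, N(41)=46368, N(40)=75025, N(39)=121393, N(38)=196418, N(37)=317811, N(36)=514229, N(35)=832040, N(34)=1346269, N(33)=2178309, N(32)=3524578, N(31)=5702887, N(30)=9227465, N(29)=14930352, N(28)=24157817, N(27)=39088169, N(26)=63245986, N(25)=102334155
N(25) = 102334155


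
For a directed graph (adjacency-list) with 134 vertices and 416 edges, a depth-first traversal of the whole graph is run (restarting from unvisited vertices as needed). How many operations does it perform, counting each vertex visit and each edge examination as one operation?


A full DFS traversal visits each vertex once and examines each edge once.
V = 134
E = 416
Sum = 134 + 416 = 550


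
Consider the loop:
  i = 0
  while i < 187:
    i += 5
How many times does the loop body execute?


Starting at i = 0, each iteration adds 5.
Iterations until i >= 187:
  Iteration 1: i = 0 -> i = 5
  Iteration 2: i = 5 -> i = 10
  Iteration 3: i = 10 -> i = 15
  Iteration 4: i = 15 -> i = 20
  Iteration 5: i = 20 -> i = 25
  Iteration 6: i = 25 -> i = 30
  Iteration 7: i = 30 -> i = 35
  Iteration 8: i = 35 -> i = 40
  ... continuing ...
Total iterations = ceil(187/5) = 38


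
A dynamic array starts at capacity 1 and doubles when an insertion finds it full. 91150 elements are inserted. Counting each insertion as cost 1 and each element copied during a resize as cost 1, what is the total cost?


n = 91150
Insertion costs: 91150
Resizes copy 1, 2, 4, ... up to the largest power of 2 that is <= n-1 = 91149, i.e. 65536.
Copy costs = 1 + 2 + 4 + 8 + 16 + 32 + 64 + 128 + 256 + 512 + 1024 + 2048 + 4096 + 8192 + 16384 + 32768 + 65536 = 131071
Total = 91150 + 131071 = 222221


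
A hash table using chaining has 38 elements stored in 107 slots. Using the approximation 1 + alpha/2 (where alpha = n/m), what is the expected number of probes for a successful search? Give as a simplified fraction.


Load factor alpha = n/m = 38/107
Expected probes = 1 + alpha/2 = 1 + 38/(2*107)
= 1 + 38/214
= 214/214 + 38/214
= 252/214
Simplify: 126/107


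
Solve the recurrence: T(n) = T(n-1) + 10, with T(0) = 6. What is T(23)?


Unrolling the recurrence:
T(23) = T(22) + 10
       = T(21) + 10 + 10
       = T(20) + 10*3
       ...
       = T(0) + 10*23
       = 6 + 230 = 236


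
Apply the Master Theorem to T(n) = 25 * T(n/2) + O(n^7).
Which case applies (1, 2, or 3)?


The Master Theorem: T(n) = a*T(n/b) + O(n^c)
  a = 25, b = 2, c = 7
log_b(a) = log_2(25) ~ 4.644
Compare b^c with a: 2^7 = 128 > 25, so c > log_b(a).
Since c > log_b(a), Case 3 applies.
T(n) = O(n^7)
Master Theorem case = 3


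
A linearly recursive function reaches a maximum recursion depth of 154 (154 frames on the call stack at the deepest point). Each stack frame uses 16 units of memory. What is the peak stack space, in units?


Maximum recursion depth = 154 frames
Memory per frame = 16 units
Total stack space = depth * frame_size
= 154 * 16 = 2464


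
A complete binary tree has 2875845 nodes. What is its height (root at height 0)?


In a complete binary tree, level k holds nodes 2^k .. 2^(k+1)-1 (1-indexed).
Height = floor(log2(n)) = floor(log2(2875845)) = 21
Check: 2^21 = 2097152 <= 2875845 < 4194304 = 2^22


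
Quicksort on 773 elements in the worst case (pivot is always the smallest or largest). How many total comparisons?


In the worst case, each partition step picks the worst pivot:
  Partition 1: 772 comparisons (n-1 elements to compare)
  Partition 2: 771 comparisons
  Partition 3: 770 comparisons
  Partition 4: 769 comparisons
  Partition 5: 768 comparisons
  ...
  Last partition: 0 comparisons
Total = (n-1) + (n-2) + ... + 1 + 0 = n*(n-1)/2
= 773*772/2 = 298378


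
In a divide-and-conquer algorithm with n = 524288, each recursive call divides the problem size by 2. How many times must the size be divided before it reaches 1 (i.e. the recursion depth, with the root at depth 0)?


Number of divisions = log_2(524288)
Sizes: 524288 -> 262144 -> 131072 -> 65536 -> 32768 -> 16384 -> 8192 -> 4096 -> 2048 -> 1024 -> 512 -> 256 -> 128 -> 64 -> 32 -> 16 -> 8 -> 4 -> 2 -> 1 (19 divisions)
Recursion depth = 19


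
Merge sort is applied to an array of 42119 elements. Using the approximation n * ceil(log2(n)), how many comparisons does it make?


Merge sort divides the array into halves recursively.
Number of levels = ceil(log2(42119)) = 16
At each level, approximately n = 42119 comparisons are needed for merging.
Total comparisons ~ n * ceil(log2(n)) = 42119 * 16 = 673904


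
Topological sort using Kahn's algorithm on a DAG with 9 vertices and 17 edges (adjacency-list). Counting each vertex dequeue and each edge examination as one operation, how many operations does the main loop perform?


Kahn's algorithm:
  1. Compute in-degrees: O(V + E)
  2. Process queue: each vertex dequeued once (O(V))
     each edge examined once (O(E))
Total = V + E = 9 + 17 = 26


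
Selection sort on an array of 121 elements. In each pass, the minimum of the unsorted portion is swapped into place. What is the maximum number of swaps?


Selection sort performs one swap per pass:
  Pass 1: find min in positions 0 to 120, swap with position 0
  Pass 2: find min in positions 1 to 120, swap with position 1
  Pass 3: find min in positions 2 to 120, swap with position 2
  Pass 4: find min in positions 3 to 120, swap with position 3
  Pass 5: find min in positions 4 to 120, swap with position 4
  ... (115 more passes)
Total passes (and swaps) = n - 1 = 121 - 1 = 120


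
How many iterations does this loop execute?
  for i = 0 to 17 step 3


The loop variable i takes values starting at 0 and increments by 3 each iteration.
Sequence: i = 0, 3, 6, 9, 12, 15
The upper bound 17 is inclusive, so the count is floor((last - first) / step) + 1:
floor((17 - 0) / 3) + 1 = floor(17/3) + 1 = 5 + 1 = 6


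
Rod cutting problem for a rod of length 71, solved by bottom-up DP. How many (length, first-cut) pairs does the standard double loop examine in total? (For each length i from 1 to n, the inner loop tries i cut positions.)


For each subproblem length i = 1..71, the inner loop considers i possible first cuts.
Total = 1 + 2 + ... + 71
= 71*(71+1)/2
= 71*72/2 = 2556


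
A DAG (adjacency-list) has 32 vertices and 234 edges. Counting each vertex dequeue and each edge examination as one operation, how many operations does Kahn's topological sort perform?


V = 32 (vertex processing)
E = 234 (edge processing)
V + E = 32 + 234 = 266


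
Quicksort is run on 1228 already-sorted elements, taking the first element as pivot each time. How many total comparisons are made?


Sum of comparisons per partition:
1227 + 1226 + ... + 1 + 0
= 1228 * (1228 - 1) / 2
= 1228 * 1227 / 2
= 753378


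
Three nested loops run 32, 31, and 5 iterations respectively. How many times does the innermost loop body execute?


Loop 1 (outermost): 32 iterations
Loop 2 (middle): 31 iterations per outer
Loop 3 (innermost): 5 iterations per middle
Total = 32 * 31 * 5 = 4960


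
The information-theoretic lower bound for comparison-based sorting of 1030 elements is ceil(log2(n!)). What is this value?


A binary decision tree of height h has at most 2^h leaves and needs at least n! of them, so h >= ceil(log2(n!)).
1030! is far too large to multiply out, so use Stirling's series:
  ln(n!) ~ n ln n - n + (1/2) ln(2 pi n) + 1/(12n)  (error below 1/(360 n^3), negligible here)
  ln(1030) = 6.9373141
  n ln n = 1030 * 6.9373141 = 7145.4335
  (1/2) ln(2 pi * 1030) = (1/2) ln(6471.6809) = 4.3876
  1/(12*1030) = 0.0001
  ln(1030!) ~ 7145.4335 - 1030 + 4.3876 + 0.0001 = 6119.8212
Convert to base 2: log2(1030!) = 6119.8212 / ln 2 = 6119.8212 / 0.69314718 = 8829.0357
ceil(8829.0357) = 8830


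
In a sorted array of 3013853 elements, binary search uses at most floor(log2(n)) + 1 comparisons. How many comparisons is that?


Halving sequence: 3013853 -> 1506926 -> 753463 -> 376731 -> 188365 -> 94182 -> 47091 -> 23545 -> 11772 -> 5886 -> 2943 -> 1471 -> 735 -> 367 -> 183 -> 91 -> 45 -> 22 -> 11 -> 5 -> 2 -> 1
Number of halvings = 21
Max comparisons = 21 + 1 = 22


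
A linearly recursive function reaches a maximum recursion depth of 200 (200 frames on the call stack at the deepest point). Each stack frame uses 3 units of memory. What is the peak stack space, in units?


Maximum recursion depth = 200 frames
Memory per frame = 3 units
Total stack space = depth * frame_size
= 200 * 3 = 600


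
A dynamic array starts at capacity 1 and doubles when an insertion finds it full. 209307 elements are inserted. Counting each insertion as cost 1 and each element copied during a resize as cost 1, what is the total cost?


n = 209307
Insertion costs: 209307
Resizes copy 1, 2, 4, ... up to the largest power of 2 that is <= n-1 = 209306, i.e. 131072.
Copy costs = 1 + 2 + 4 + 8 + 16 + 32 + 64 + 128 + 256 + 512 + 1024 + 2048 + 4096 + 8192 + 16384 + 32768 + 65536 + 131072 = 262143
Total = 209307 + 262143 = 471450


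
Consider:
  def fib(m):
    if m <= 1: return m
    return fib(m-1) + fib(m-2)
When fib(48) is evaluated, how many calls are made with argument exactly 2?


Let N(m) = number of times fib(m) is called while evaluating fib(48).
N(48) = 1 (the initial call).
N(47) = 1 (only fib(48) calls it).
For 1 <= m <= 46: fib(m) is called by fib(m+1) and fib(m+2), so
  N(m) = N(m+1) + N(m+2).
fib(0) is called only by fib(2), so N(0) = N(2).
Walk down from m=48:
  N(48)=1, N(47)=1, N(46)=2, N(45)=3, N(44)=5, N(43)=8, N(42)=13, N(41)=21, N(40)=34, N(39)=55, N(38)=89, N(37)=144, N(36)=233, N(35)=377, N(34)=610, N(33)=987, N(32)=1597, N(31)=2584, N(30)=4181, N(29)=6765, N(28)=10946, N(27)=17711, N(26)=28657, N(25)=46368, N(24)=75025, N(23)=121393, N(22)=196418, N(21)=317811, N(20)=514229, N(19)=832040, N(18)=1346269, N(17)=2178309, N(16)=3524578, N(15)=5702887, N(14)=9227465, N(13)=14930352, N(12)=24157817, N(11)=39088169, N(10)=63245986, N(9)=102334155, N(8)=165580141, N(7)=267914296, N(6)=433494437, N(5)=701408733, N(4)=1134903170, N(3)=1836311903, N(2)=2971215073
N(2) = 2971215073


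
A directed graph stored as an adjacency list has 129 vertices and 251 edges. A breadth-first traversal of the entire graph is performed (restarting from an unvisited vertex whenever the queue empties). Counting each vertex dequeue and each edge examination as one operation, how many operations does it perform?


A full BFS traversal dequeues each vertex once and examines each edge once.
Vertex visits: 129
Edge visits: 251
V + E = 129 + 251 = 380


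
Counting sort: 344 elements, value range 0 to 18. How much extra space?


n = 344 (output array)
k = 19 (count array for 19 distinct values)
Extra space = 344 + 19 = 363


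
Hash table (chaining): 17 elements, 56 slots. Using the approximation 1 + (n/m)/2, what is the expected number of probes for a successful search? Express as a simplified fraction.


Computing expected probes:
alpha = 17/56
= 1 + alpha/2
= 1 + 17/(2*56)
= (2*56 + 17) / (2*56)
= 129/112


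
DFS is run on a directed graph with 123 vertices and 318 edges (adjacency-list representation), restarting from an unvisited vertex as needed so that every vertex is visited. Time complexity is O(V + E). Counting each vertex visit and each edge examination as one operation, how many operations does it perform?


A full DFS traversal processes each vertex exactly once (push/pop on stack).
Each directed edge is examined once.
V = 123, E = 318
V + E = 441


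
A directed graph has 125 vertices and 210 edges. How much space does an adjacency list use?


Adjacency list: one list head per vertex + one entry per edge
Vertex heads: 125
Edge entries: 210
Total = 125 + 210 = 335


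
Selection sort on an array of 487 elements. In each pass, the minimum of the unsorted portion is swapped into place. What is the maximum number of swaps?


Selection sort performs one swap per pass:
  Pass 1: find min in positions 0 to 486, swap with position 0
  Pass 2: find min in positions 1 to 486, swap with position 1
  Pass 3: find min in positions 2 to 486, swap with position 2
  Pass 4: find min in positions 3 to 486, swap with position 3
  Pass 5: find min in positions 4 to 486, swap with position 4
  ... (481 more passes)
Total passes (and swaps) = n - 1 = 487 - 1 = 486


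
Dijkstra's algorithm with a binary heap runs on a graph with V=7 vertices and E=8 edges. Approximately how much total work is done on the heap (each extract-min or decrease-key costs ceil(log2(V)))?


Dijkstra with a binary heap: each vertex is extracted once, each edge may relax once.
Each heap operation costs O(log V).
V + E = 7 + 8 = 15
ceil(log2(7)) = 3 (since 2^2 = 4 < 7 <= 8 = 2^3)
Total heap work = (V+E) * ceil(log2(V)) = 15 * 3 = 45


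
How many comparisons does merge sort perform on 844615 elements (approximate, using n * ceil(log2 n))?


Recursion depth: ceil(log2(844615)) = 20
Each recursion level merges n = 844615 elements
Total = 844615 * 20 = 16892300


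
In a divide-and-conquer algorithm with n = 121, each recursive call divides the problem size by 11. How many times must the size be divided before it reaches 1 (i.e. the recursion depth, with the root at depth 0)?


Number of divisions = log_11(121)
Sizes: 121 -> 11 -> 1 (2 divisions)
Recursion depth = 2


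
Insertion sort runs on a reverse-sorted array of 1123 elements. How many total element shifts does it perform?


Sum of shifts = 1 + 2 + 3 + ... + 1122
= 1123 * 1122 / 2
= 1260006 / 2
= 630003


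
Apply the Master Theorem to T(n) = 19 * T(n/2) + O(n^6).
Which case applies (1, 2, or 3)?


The Master Theorem: T(n) = a*T(n/b) + O(n^c)
  a = 19, b = 2, c = 6
log_b(a) = log_2(19) ~ 4.248
Compare b^c with a: 2^6 = 64 > 19, so c > log_b(a).
Since c > log_b(a), Case 3 applies.
T(n) = O(n^6)
Master Theorem case = 3


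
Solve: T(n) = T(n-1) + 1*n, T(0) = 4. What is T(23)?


Expanding the recurrence:
T(23) = T(22) + 1*23
       = T(21) + 1*22 + 1*23
       ...
       = T(0) + 1*(1 + 2 + ... + 23)
       = 4 + 1 * 23*24/2
       = 4 + 1 * 276
       = 4 + 276 = 280


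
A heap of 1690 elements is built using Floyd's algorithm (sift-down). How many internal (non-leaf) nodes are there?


Leaf nodes occupy roughly half the array.
Sift-down is called for each internal node, starting from the last one.
Internal nodes = floor(n/2) = floor(1690/2) = 845


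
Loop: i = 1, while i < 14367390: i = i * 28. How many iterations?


i multiplies by 28 each step:
i = 1 -> 28 -> 784 -> 21952 -> 614656 -> 17210368 (stop)
Iterations = ceil(log_28(14367390)) = 5


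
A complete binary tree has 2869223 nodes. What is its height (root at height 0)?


In a complete binary tree, level k holds nodes 2^k .. 2^(k+1)-1 (1-indexed).
Height = floor(log2(n)) = floor(log2(2869223)) = 21
Check: 2^21 = 2097152 <= 2869223 < 4194304 = 2^22


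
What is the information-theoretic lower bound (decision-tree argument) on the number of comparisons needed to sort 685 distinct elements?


A binary decision tree of height h has at most 2^h leaves and needs at least n! of them, so h >= ceil(log2(n!)).
685! is far too large to multiply out, so use Stirling's series:
  ln(n!) ~ n ln n - n + (1/2) ln(2 pi n) + 1/(12n)  (error below 1/(360 n^3), negligible here)
  ln(685) = 6.5294188
  n ln n = 685 * 6.5294188 = 4472.6519
  (1/2) ln(2 pi * 685) = (1/2) ln(4303.9819) = 4.1836
  1/(12*685) = 0.0001
  ln(685!) ~ 4472.6519 - 685 + 4.1836 + 0.0001 = 3791.8356
Convert to base 2: log2(685!) = 3791.8356 / ln 2 = 3791.8356 / 0.69314718 = 5470.4624
ceil(5470.4624) = 5471


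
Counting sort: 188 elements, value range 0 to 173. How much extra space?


n = 188 (output array)
k = 174 (count array for 174 distinct values)
Extra space = 188 + 174 = 362


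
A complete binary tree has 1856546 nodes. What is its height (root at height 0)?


In a complete binary tree, level k holds nodes 2^k .. 2^(k+1)-1 (1-indexed).
Height = floor(log2(n)) = floor(log2(1856546)) = 20
Check: 2^20 = 1048576 <= 1856546 < 2097152 = 2^21


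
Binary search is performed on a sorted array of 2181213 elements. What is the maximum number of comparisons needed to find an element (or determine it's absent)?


Binary search halves the search space each comparison:
  Step 1: search space = 2181213 -> 1090606
  Step 2: search space = 1090606 -> 545303
  Step 3: search space = 545303 -> 272651
  Step 4: search space = 272651 -> 136325
  Step 5: search space = 136325 -> 68162
  Step 6: search space = 68162 -> 34081
  Step 7: search space = 34081 -> 17040
  Step 8: search space = 17040 -> 8520
  Step 9: search space = 8520 -> 4260
  Step 10: search space = 4260 -> 2130
  Step 11: search space = 2130 -> 1065
  Step 12: search space = 1065 -> 532
  Step 13: search space = 532 -> 266
  Step 14: search space = 266 -> 133
  Step 15: search space = 133 -> 66
  Step 16: search space = 66 -> 33
  Step 17: search space = 33 -> 16
  Step 18: search space = 16 -> 8
  Step 19: search space = 8 -> 4
  Step 20: search space = 4 -> 2
  Step 21: search space = 2 -> 1
  Step 22: search space = 1 (final check)
Maximum comparisons = floor(log2(2181213)) + 1 = 21 + 1 = 22


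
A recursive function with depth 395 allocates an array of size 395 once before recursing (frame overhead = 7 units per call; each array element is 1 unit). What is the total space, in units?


Array allocation: 395 units (allocated once)
Stack frames: 395 deep * 7 per frame = 2765 units
Total = 395 + 2765 = 3160


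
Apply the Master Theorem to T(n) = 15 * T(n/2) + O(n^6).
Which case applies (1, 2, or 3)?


The Master Theorem: T(n) = a*T(n/b) + O(n^c)
  a = 15, b = 2, c = 6
log_b(a) = log_2(15) ~ 3.907
Compare b^c with a: 2^6 = 64 > 15, so c > log_b(a).
Since c > log_b(a), Case 3 applies.
T(n) = O(n^6)
Master Theorem case = 3


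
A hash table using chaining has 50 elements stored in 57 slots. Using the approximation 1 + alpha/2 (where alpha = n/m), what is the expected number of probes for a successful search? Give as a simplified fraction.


Load factor alpha = n/m = 50/57
Expected probes = 1 + alpha/2 = 1 + 50/(2*57)
= 1 + 50/114
= 114/114 + 50/114
= 164/114
Simplify: 82/57


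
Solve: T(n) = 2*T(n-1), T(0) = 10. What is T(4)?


Unrolling:
T(4) = 2*T(3) = 2^2*T(2) = ... = 2^4*T(0)
= 2^4 * 10
= 16 * 10 = 160


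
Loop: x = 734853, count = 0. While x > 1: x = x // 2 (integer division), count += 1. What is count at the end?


The variable x halves each step:
x = 734853 -> 367426 -> 183713 -> 91856 -> 45928 -> 22964 -> 11482 -> 5741 -> 2870 -> 1435 -> 717 -> 358 -> 179 -> 89 -> 44 -> 22 -> 11 -> 5 -> 2 -> 1
Number of halvings = floor(log2(734853)) = 19


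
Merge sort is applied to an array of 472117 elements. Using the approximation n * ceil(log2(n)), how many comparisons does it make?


Merge sort divides the array into halves recursively.
Number of levels = ceil(log2(472117)) = 19
At each level, approximately n = 472117 comparisons are needed for merging.
Total comparisons ~ n * ceil(log2(n)) = 472117 * 19 = 8970223


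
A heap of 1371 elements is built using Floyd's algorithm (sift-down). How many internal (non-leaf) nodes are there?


Leaf nodes occupy roughly half the array.
Sift-down is called for each internal node, starting from the last one.
Internal nodes = floor(n/2) = floor(1371/2) = 685


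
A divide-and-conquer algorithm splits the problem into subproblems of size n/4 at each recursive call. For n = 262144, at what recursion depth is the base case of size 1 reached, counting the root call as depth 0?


At each depth, the problem size is divided by 4:
  Depth 0: problem size = 262144
  Depth 1: problem size = 65536
  Depth 2: problem size = 16384
  Depth 3: problem size = 4096
  Depth 4: problem size = 1024
  Depth 5: problem size = 256
  Depth 6: problem size = 64
  Depth 7: problem size = 16
  Depth 8: problem size = 4
  Depth 9: problem size = 1 (base case)
The base case is reached at depth log_4(262144) = 9 (the tree has 10 levels counting depth 0, but the depth asked for is 9).
Recursion depth = 9


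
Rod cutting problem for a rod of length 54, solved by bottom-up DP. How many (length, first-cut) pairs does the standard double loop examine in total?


For each subproblem length i = 1..54, the inner loop considers i possible first cuts.
Total = 1 + 2 + ... + 54
= 54*(54+1)/2
= 54*55/2 = 1485


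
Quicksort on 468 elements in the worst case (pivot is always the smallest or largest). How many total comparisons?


In the worst case, each partition step picks the worst pivot:
  Partition 1: 467 comparisons (n-1 elements to compare)
  Partition 2: 466 comparisons
  Partition 3: 465 comparisons
  Partition 4: 464 comparisons
  Partition 5: 463 comparisons
  ...
  Last partition: 0 comparisons
Total = (n-1) + (n-2) + ... + 1 + 0 = n*(n-1)/2
= 468*467/2 = 109278


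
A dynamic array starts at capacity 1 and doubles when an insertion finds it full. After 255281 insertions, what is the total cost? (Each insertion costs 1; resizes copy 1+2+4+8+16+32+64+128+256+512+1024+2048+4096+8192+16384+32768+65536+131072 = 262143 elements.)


Insertion cost: 255281 (one per element)
Resizes occur just before inserting elements 2, 3, 5, 9, ...
Elements copied at each resize: 1 + 2 + 4 + 8 + 16 + 32 + 64 + 128 + 256 + 512 + 1024 + 2048 + 4096 + 8192 + 16384 + 32768 + 65536 + 131072
Sum of copies = 262143 (geometric series: 2^k - 1)
Total = 255281 + 262143 = 517424


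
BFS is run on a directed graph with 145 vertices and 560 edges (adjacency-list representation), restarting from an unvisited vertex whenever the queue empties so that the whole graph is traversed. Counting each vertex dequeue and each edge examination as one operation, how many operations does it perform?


A full BFS traversal dequeues each vertex exactly once and examines each directed edge exactly once.
V = 145 (vertex processing cost)
E = 560 (edge examination cost)
Total operations proportional to V + E = 145 + 560 = 705


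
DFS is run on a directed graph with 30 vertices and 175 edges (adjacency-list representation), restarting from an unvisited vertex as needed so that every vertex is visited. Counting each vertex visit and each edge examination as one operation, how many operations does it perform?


A full DFS traversal processes each vertex exactly once (push/pop on stack).
Each directed edge is examined once.
V = 30, E = 175
V + E = 205


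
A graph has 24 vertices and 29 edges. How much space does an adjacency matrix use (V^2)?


Adjacency matrix: V x V grid of entries
Space = V^2 = 24^2 = 24 * 24 = 576


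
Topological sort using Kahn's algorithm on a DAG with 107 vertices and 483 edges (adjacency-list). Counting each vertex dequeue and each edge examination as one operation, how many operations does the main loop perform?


Kahn's algorithm:
  1. Compute in-degrees: O(V + E)
  2. Process queue: each vertex dequeued once (O(V))
     each edge examined once (O(E))
Total = V + E = 107 + 483 = 590


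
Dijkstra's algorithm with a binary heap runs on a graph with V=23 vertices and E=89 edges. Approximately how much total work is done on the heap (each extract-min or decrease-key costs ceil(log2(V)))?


Dijkstra with a binary heap: each vertex is extracted once, each edge may relax once.
Each heap operation costs O(log V).
V + E = 23 + 89 = 112
ceil(log2(23)) = 5 (since 2^4 = 16 < 23 <= 32 = 2^5)
Total heap work = (V+E) * ceil(log2(V)) = 112 * 5 = 560


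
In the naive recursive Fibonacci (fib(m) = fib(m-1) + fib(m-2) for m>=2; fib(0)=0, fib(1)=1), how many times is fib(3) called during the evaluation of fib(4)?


Let N(m) = number of times fib(m) is called while evaluating fib(4).
N(4) = 1 (the initial call).
N(3) = 1 (only fib(4) calls it).
For 1 <= m <= 2: fib(m) is called by fib(m+1) and fib(m+2), so
  N(m) = N(m+1) + N(m+2).
fib(0) is called only by fib(2), so N(0) = N(2).
Walk down from m=4:
  N(4)=1, N(3)=1
N(3) = 1


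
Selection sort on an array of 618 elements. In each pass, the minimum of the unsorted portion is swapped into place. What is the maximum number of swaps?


Selection sort performs one swap per pass:
  Pass 1: find min in positions 0 to 617, swap with position 0
  Pass 2: find min in positions 1 to 617, swap with position 1
  Pass 3: find min in positions 2 to 617, swap with position 2
  Pass 4: find min in positions 3 to 617, swap with position 3
  Pass 5: find min in positions 4 to 617, swap with position 4
  ... (612 more passes)
Total passes (and swaps) = n - 1 = 618 - 1 = 617


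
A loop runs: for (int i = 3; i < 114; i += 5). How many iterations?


Loop starts at i = 3, increments by 5, stops when i >= 114.
Number of iterations = ceil((114 - 3) / 5)
= ceil(111 / 5)
= 23


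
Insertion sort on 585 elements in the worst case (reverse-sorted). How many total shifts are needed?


In the worst case (reverse-sorted), each element shifts past all previous:
  Element 1: 1 shifts
  Element 2: 2 shifts
  Element 3: 3 shifts
  Element 4: 4 shifts
  Element 5: 5 shifts
  ...
  Element 584: 584 shifts
Total = 1 + 2 + ... + 584
= 585*(585-1)/2 = 170820


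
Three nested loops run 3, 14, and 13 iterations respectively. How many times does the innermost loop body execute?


Loop 1 (outermost): 3 iterations
Loop 2 (middle): 14 iterations per outer
Loop 3 (innermost): 13 iterations per middle
Total = 3 * 14 * 13 = 546
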